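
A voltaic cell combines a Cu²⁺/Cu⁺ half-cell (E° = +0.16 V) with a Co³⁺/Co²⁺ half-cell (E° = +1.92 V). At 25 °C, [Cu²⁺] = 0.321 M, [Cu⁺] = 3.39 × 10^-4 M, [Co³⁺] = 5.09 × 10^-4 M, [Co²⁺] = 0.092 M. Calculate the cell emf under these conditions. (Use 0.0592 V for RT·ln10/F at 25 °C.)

The Co³⁺/Co²⁺ couple has the higher reduction potential and acts as the cathode, so E°_cell = +1.92 − (+0.16) = 1.76 V.
Balancing electrons gives n = 1; the reaction quotient is Q = [Cu²⁺]·[Co²⁺]/([Cu⁺]·[Co³⁺]) = 1.71 × 10^5.
At 25 °C, E = E° − (0.0592/n) log Q = 1.76 − (0.0592/1)(5.233) = 1.760 − 0.310 = 1.450 V.

1.45 V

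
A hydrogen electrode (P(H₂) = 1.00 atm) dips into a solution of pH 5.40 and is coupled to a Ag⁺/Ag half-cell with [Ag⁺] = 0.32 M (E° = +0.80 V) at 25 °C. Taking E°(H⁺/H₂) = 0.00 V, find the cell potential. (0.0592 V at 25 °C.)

1.09 V

The Ag⁺/Ag couple is the cathode, so E°_cell = 0.80 V; n = 2.
[H⁺] = 10^(−5.40) = 4 × 10^-6 M, and Q = [H⁺]^2 / ([Ag⁺]^2·P(H₂)) = 1.55 × 10^-10.
E = E° − (0.0592/2) log Q = 0.80 − (0.0592/2)(-9.810) = 1.090 V.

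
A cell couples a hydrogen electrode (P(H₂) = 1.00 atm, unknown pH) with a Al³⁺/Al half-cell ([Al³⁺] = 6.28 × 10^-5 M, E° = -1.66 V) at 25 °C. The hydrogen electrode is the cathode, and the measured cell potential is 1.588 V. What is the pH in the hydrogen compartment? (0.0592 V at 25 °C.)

pH = 2.62

E°_cell = 1.66 V and n = 6.
log Q = n(E° − E)/0.0592 = 6×(1.66 − 1.588)/0.0592 = 7.297.
With Q = [Al³⁺]^2·P(H₂)^3 / [H⁺]^6, solving for [H⁺] gives log[H⁺] = -2.617, so pH = 2.62.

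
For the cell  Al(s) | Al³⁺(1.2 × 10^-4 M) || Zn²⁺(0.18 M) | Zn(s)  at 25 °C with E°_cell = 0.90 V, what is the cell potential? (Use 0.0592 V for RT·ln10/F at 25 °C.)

Balancing electrons gives n = 6; the reaction quotient is Q = [Al³⁺]^2/[Zn²⁺]^3 = 2.47 × 10^-6.
At 25 °C, E = E° − (0.0592/n) log Q = 0.90 − (0.0592/6)(-5.607) = 0.900 + 0.055 = 0.955 V.

0.955 V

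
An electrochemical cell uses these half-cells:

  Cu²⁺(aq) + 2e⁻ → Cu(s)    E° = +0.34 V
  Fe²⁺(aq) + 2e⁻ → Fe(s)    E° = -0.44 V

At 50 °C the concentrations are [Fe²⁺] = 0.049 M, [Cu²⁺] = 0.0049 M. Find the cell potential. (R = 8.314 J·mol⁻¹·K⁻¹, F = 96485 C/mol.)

0.748 V

The Cu²⁺/Cu couple has the higher reduction potential and acts as the cathode, so E°_cell = +0.34 − (-0.44) = 0.78 V.
Balancing electrons gives n = 2; the reaction quotient is Q = [Fe²⁺]/[Cu²⁺] = 10.0.
E = E° − (RT/nF) ln Q = 0.78 − (8.314×323)/(2×96485) × (2.303) = 0.780 − 0.032 = 0.748 V.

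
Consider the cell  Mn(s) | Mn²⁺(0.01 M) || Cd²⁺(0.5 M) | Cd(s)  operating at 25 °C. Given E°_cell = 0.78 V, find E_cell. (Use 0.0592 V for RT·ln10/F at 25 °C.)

Balancing electrons gives n = 2; the reaction quotient is Q = [Mn²⁺]/[Cd²⁺] = 0.0200.
At 25 °C, E = E° − (0.0592/n) log Q = 0.78 − (0.0592/2)(-1.699) = 0.780 + 0.050 = 0.830 V.

0.830 V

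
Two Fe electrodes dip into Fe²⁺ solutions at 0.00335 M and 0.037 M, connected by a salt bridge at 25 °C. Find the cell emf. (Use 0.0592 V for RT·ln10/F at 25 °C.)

0.031 V

Both half-cells are Fe²⁺/Fe, so E°_cell = 0. The concentrated side is the cathode; the cell reaction moves Fe²⁺ from high to low concentration with n = 2.
Q = [Fe²⁺]_dilute/[Fe²⁺]_conc = 0.00335/0.037 = 0.0905.
E = 0 − (0.0592/2) log Q = −(0.0592/2)(-1.043) = 0.0309 V.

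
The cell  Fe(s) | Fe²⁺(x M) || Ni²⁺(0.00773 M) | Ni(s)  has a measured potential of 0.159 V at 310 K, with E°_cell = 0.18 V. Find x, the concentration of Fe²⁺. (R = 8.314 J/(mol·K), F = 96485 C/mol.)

From the Nernst equation, ln Q = nF(E° − E)/RT = 2×96485×(0.18 − 0.159)/(8.314×310) = 1.572, so Q = 4.82.
With Q = [Fe²⁺]/[Ni²⁺] and the known concentrations, [Fe²⁺] in the numerator gives [Fe²⁺] = 0.037 M.

0.037 M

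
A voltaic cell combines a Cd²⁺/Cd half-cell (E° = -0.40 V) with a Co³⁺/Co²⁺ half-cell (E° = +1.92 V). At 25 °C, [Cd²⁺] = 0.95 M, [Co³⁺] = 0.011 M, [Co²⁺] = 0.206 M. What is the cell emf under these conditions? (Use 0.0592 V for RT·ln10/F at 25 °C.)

The Co³⁺/Co²⁺ couple has the higher reduction potential and acts as the cathode, so E°_cell = +1.92 − (-0.40) = 2.32 V.
Balancing electrons gives n = 2; the reaction quotient is Q = [Cd²⁺]·[Co²⁺]^2/[Co³⁺]^2 = 333.
At 25 °C, E = E° − (0.0592/n) log Q = 2.32 − (0.0592/2)(2.523) = 2.320 − 0.075 = 2.245 V.

2.25 V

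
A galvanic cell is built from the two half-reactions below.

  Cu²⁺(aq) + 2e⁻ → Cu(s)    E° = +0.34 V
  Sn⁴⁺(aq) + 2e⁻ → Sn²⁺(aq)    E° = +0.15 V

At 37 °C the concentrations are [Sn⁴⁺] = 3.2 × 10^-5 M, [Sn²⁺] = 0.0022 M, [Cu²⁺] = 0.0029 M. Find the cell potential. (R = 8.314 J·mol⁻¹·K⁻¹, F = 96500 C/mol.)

The Cu²⁺/Cu couple has the higher reduction potential and acts as the cathode, so E°_cell = +0.34 − (+0.15) = 0.19 V.
Balancing electrons gives n = 2; the reaction quotient is Q = [Sn⁴⁺]/([Sn²⁺]·[Cu²⁺]) = 5.02.
E = E° − (RT/nF) ln Q = 0.19 − (8.314×310)/(2×96500) × (1.613) = 0.190 − 0.022 = 0.168 V.

0.168 V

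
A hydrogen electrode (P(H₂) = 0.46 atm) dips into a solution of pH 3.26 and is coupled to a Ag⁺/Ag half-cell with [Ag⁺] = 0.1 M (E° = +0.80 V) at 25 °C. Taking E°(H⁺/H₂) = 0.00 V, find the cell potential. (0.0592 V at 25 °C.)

The Ag⁺/Ag couple is the cathode, so E°_cell = 0.80 V; n = 2.
[H⁺] = 10^(−3.26) = 5.5 × 10^-4 M, and Q = [H⁺]^2 / ([Ag⁺]^2·P(H₂)) = 6.57 × 10^-5.
E = E° − (0.0592/2) log Q = 0.80 − (0.0592/2)(-4.183) = 0.924 V.

0.92 V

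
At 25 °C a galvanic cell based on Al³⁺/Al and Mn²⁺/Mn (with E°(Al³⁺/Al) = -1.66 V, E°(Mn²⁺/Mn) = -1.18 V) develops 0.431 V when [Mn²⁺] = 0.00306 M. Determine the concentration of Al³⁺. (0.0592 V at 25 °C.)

From the Nernst equation, log Q = n(E° − E)/0.0592 = 6(0.48 − 0.431)/0.0592 = 4.966, so Q = 9.25 × 10^4.
With Q = [Al³⁺]^2/[Mn²⁺]^3 and the known concentrations, [Al³⁺]^2 in the numerator gives [Al³⁺] = 0.051 M.

0.051 M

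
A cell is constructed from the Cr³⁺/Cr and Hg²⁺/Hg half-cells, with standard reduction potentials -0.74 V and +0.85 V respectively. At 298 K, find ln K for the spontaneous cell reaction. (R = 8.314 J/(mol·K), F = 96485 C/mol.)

E°_cell = +0.85 − (-0.74) = 1.59 V, with n = 6 electrons transferred.
At equilibrium E = 0, so the Nernst equation gives ln K = nFE°/RT = (6)(96485)(1.59)/((8.314)(298)) = 371.52.

ln K = 371.5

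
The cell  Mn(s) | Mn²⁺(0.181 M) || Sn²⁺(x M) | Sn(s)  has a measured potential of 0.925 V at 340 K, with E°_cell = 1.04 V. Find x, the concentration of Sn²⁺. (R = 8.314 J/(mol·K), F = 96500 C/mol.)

From the Nernst equation, ln Q = nF(E° − E)/RT = 2×96500×(1.04 − 0.925)/(8.314×340) = 7.852, so Q = 2570.
With Q = [Mn²⁺]/[Sn²⁺] and the known concentrations, [Sn²⁺] in the denominator gives [Sn²⁺] = 7 × 10^-5 M.

7 × 10^-5 M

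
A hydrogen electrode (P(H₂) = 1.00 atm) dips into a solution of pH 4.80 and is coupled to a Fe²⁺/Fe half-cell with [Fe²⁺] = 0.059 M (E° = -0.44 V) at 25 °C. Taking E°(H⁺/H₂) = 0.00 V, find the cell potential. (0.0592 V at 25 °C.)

The hydrogen couple is the cathode, so E°_cell = 0.44 V; n = 2.
[H⁺] = 10^(−4.80) = 1.6 × 10^-5 M, and Q = [Fe²⁺]·P(H₂) / [H⁺]^2 = 2.35 × 10^8.
E = E° − (0.0592/2) log Q = 0.44 − (0.0592/2)(8.371) = 0.192 V.

0.19 V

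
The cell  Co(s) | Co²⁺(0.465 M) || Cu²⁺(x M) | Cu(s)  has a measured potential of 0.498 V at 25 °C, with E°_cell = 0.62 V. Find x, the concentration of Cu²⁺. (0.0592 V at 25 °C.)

From the Nernst equation, log Q = n(E° − E)/0.0592 = 2(0.62 − 0.498)/0.0592 = 4.122, so Q = 1.32 × 10^4.
With Q = [Co²⁺]/[Cu²⁺] and the known concentrations, [Cu²⁺] in the denominator gives [Cu²⁺] = 3.5 × 10^-5 M.

3.5 × 10^-5 M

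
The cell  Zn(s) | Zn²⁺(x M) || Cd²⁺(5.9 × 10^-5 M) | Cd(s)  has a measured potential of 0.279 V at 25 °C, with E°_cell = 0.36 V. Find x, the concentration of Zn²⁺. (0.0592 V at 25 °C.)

0.032 M

From the Nernst equation, log Q = n(E° − E)/0.0592 = 2(0.36 − 0.279)/0.0592 = 2.736, so Q = 545.
With Q = [Zn²⁺]/[Cd²⁺] and the known concentrations, [Zn²⁺] in the numerator gives [Zn²⁺] = 0.032 M.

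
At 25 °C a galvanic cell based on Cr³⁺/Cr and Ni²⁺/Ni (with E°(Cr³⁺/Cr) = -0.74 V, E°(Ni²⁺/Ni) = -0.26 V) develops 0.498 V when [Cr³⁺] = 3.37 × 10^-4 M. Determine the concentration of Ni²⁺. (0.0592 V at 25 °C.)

From the Nernst equation, log Q = n(E° − E)/0.0592 = 6(0.48 − 0.498)/0.0592 = -1.824, so Q = 0.0150.
With Q = [Cr³⁺]^2/[Ni²⁺]^3 and the known concentrations, [Ni²⁺]^3 in the denominator gives [Ni²⁺] = 0.02 M.

0.02 M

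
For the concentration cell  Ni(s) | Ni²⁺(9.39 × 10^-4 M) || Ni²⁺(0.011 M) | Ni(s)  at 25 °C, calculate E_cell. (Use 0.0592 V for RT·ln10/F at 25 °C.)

0.032 V

Both half-cells are Ni²⁺/Ni, so E°_cell = 0. The concentrated side is the cathode; the cell reaction moves Ni²⁺ from high to low concentration with n = 2.
Q = [Ni²⁺]_dilute/[Ni²⁺]_conc = 9.39 × 10^-4/0.011 = 0.0854.
E = 0 − (0.0592/2) log Q = −(0.0592/2)(-1.069) = 0.0316 V.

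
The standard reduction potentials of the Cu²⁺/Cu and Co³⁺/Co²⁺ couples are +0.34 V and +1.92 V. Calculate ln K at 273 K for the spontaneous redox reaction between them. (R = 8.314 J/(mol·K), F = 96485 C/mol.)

ln K = 134.3

E°_cell = +1.92 − (+0.34) = 1.58 V, with n = 2 electrons transferred.
At equilibrium E = 0, so the Nernst equation gives ln K = nFE°/RT = (2)(96485)(1.58)/((8.314)(273)) = 134.33.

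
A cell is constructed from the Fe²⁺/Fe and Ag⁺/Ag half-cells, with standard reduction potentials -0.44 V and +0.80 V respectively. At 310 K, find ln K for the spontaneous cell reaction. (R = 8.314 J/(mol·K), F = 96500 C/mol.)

E°_cell = +0.80 − (-0.44) = 1.24 V, with n = 2 electrons transferred.
At equilibrium E = 0, so the Nernst equation gives ln K = nFE°/RT = (2)(96500)(1.24)/((8.314)(310)) = 92.86.

ln K = 92.9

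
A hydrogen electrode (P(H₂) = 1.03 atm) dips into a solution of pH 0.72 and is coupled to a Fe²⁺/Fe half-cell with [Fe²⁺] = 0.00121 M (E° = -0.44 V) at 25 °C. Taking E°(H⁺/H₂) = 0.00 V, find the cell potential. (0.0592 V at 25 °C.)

The hydrogen couple is the cathode, so E°_cell = 0.44 V; n = 2.
[H⁺] = 10^(−0.72) = 0.19 M, and Q = [Fe²⁺]·P(H₂) / [H⁺]^2 = 0.0343.
E = E° − (0.0592/2) log Q = 0.44 − (0.0592/2)(-1.464) = 0.483 V.

0.48 V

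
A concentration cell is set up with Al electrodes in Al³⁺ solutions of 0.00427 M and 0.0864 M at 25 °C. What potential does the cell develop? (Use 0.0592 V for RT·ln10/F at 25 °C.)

Both half-cells are Al³⁺/Al, so E°_cell = 0. The concentrated side is the cathode; the cell reaction moves Al³⁺ from high to low concentration with n = 3.
Q = [Al³⁺]_dilute/[Al³⁺]_conc = 0.00427/0.0864 = 0.0494.
E = 0 − (0.0592/3) log Q = −(0.0592/3)(-1.306) = 0.0258 V.

0.026 V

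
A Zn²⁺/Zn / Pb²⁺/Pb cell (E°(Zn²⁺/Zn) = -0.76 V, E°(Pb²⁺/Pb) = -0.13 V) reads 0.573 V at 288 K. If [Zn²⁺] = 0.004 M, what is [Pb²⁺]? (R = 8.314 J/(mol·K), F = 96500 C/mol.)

4 × 10^-5 M

From the Nernst equation, ln Q = nF(E° − E)/RT = 2×96500×(0.63 − 0.573)/(8.314×288) = 4.594, so Q = 98.9.
With Q = [Zn²⁺]/[Pb²⁺] and the known concentrations, [Pb²⁺] in the denominator gives [Pb²⁺] = 4 × 10^-5 M.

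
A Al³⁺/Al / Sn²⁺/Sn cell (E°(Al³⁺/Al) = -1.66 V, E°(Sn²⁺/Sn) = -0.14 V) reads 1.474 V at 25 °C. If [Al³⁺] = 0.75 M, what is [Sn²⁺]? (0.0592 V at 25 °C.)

0.023 M

From the Nernst equation, log Q = n(E° − E)/0.0592 = 6(1.52 − 1.474)/0.0592 = 4.662, so Q = 4.59 × 10^4.
With Q = [Al³⁺]^2/[Sn²⁺]^3 and the known concentrations, [Sn²⁺]^3 in the denominator gives [Sn²⁺] = 0.023 M.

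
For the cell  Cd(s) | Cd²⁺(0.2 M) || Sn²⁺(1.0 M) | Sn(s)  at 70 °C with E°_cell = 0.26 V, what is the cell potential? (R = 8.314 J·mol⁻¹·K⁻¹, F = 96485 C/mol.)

Balancing electrons gives n = 2; the reaction quotient is Q = [Cd²⁺]/[Sn²⁺] = 0.200.
E = E° − (RT/nF) ln Q = 0.26 − (8.314×343)/(2×96485) × (-1.609) = 0.260 + 0.024 = 0.284 V.

0.284 V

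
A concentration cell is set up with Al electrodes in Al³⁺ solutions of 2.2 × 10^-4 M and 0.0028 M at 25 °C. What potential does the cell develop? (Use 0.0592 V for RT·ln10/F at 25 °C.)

Both half-cells are Al³⁺/Al, so E°_cell = 0. The concentrated side is the cathode; the cell reaction moves Al³⁺ from high to low concentration with n = 3.
Q = [Al³⁺]_dilute/[Al³⁺]_conc = 2.2 × 10^-4/0.0028 = 0.0786.
E = 0 − (0.0592/3) log Q = −(0.0592/3)(-1.105) = 0.0218 V.

0.022 V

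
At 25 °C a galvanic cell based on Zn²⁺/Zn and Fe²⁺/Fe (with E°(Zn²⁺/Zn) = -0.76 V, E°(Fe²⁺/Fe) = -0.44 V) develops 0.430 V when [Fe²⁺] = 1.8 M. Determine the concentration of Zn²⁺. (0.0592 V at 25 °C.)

3.5 × 10^-4 M

From the Nernst equation, log Q = n(E° − E)/0.0592 = 2(0.32 − 0.430)/0.0592 = -3.716, so Q = 1.92 × 10^-4.
With Q = [Zn²⁺]/[Fe²⁺] and the known concentrations, [Zn²⁺] in the numerator gives [Zn²⁺] = 3.5 × 10^-4 M.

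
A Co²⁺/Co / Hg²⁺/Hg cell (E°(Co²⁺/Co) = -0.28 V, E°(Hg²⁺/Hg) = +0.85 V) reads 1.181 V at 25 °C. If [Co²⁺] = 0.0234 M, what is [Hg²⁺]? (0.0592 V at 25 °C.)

1.2 M

From the Nernst equation, log Q = n(E° − E)/0.0592 = 2(1.13 − 1.181)/0.0592 = -1.723, so Q = 0.0189.
With Q = [Co²⁺]/[Hg²⁺] and the known concentrations, [Hg²⁺] in the denominator gives [Hg²⁺] = 1.2 M.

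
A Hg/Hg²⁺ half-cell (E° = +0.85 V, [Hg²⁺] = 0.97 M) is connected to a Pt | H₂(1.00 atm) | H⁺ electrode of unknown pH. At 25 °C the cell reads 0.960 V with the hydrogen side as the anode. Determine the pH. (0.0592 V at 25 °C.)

E°_cell = 0.85 V and n = 2.
log Q = n(E° − E)/0.0592 = 2×(0.85 − 0.960)/0.0592 = -3.716.
With Q = [H⁺]^2 / ([Hg²⁺]·P(H₂)), solving for [H⁺] gives log[H⁺] = -1.865, so pH = 1.86.

pH = 1.86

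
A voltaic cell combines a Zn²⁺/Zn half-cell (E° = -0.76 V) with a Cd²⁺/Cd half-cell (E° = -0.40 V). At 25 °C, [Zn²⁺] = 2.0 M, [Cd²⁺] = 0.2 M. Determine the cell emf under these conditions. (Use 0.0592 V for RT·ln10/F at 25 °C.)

The Cd²⁺/Cd couple has the higher reduction potential and acts as the cathode, so E°_cell = -0.40 − (-0.76) = 0.36 V.
Balancing electrons gives n = 2; the reaction quotient is Q = [Zn²⁺]/[Cd²⁺] = 10.0.
At 25 °C, E = E° − (0.0592/n) log Q = 0.36 − (0.0592/2)(1.000) = 0.360 − 0.030 = 0.330 V.

0.330 V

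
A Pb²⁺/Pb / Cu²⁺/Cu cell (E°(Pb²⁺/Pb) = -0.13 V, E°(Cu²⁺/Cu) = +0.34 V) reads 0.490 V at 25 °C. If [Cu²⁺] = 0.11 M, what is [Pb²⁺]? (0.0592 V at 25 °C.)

From the Nernst equation, log Q = n(E° − E)/0.0592 = 2(0.47 − 0.490)/0.0592 = -0.676, so Q = 0.211.
With Q = [Pb²⁺]/[Cu²⁺] and the known concentrations, [Pb²⁺] in the numerator gives [Pb²⁺] = 0.023 M.

0.023 M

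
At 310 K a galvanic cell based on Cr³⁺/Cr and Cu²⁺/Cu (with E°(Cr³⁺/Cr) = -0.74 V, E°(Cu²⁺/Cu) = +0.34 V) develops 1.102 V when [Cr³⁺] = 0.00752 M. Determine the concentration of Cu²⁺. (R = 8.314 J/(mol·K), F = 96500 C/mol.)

From the Nernst equation, ln Q = nF(E° − E)/RT = 6×96500×(1.08 − 1.102)/(8.314×310) = -4.942, so Q = 0.00714.
With Q = [Cr³⁺]^2/[Cu²⁺]^3 and the known concentrations, [Cu²⁺]^3 in the denominator gives [Cu²⁺] = 0.2 M.

0.2 M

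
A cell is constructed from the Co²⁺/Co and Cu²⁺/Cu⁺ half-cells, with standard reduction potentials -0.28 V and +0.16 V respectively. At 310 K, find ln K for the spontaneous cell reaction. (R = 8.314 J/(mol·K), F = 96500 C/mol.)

ln K = 32.9

E°_cell = +0.16 − (-0.28) = 0.44 V, with n = 2 electrons transferred.
At equilibrium E = 0, so the Nernst equation gives ln K = nFE°/RT = (2)(96500)(0.44)/((8.314)(310)) = 32.95.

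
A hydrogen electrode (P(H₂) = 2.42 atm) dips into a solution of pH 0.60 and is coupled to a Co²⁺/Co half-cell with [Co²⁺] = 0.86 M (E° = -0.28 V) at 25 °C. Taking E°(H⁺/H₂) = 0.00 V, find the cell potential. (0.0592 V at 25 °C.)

0.24 V

The hydrogen couple is the cathode, so E°_cell = 0.28 V; n = 2.
[H⁺] = 10^(−0.60) = 0.25 M, and Q = [Co²⁺]·P(H₂) / [H⁺]^2 = 33.0.
E = E° − (0.0592/2) log Q = 0.28 − (0.0592/2)(1.518) = 0.235 V.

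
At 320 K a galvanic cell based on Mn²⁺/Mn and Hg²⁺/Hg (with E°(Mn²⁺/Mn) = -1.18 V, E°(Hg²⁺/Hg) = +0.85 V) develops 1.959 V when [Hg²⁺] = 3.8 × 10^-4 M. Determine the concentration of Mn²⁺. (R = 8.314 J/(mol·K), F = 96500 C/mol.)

From the Nernst equation, ln Q = nF(E° − E)/RT = 2×96500×(2.03 − 1.959)/(8.314×320) = 5.151, so Q = 173.
With Q = [Mn²⁺]/[Hg²⁺] and the known concentrations, [Mn²⁺] in the numerator gives [Mn²⁺] = 0.066 M.

0.066 M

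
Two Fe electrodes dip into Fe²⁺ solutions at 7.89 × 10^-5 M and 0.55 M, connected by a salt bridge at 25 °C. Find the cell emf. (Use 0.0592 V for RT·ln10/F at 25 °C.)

Both half-cells are Fe²⁺/Fe, so E°_cell = 0. The concentrated side is the cathode; the cell reaction moves Fe²⁺ from high to low concentration with n = 2.
Q = [Fe²⁺]_dilute/[Fe²⁺]_conc = 7.89 × 10^-5/0.55 = 1.43 × 10^-4.
E = 0 − (0.0592/2) log Q = −(0.0592/2)(-3.843) = 0.1138 V.

0.11 V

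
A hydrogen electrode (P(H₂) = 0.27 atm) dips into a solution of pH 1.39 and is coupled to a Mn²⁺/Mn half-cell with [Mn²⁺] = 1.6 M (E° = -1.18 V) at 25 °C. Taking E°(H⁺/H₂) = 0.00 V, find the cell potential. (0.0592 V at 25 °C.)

1.11 V

The hydrogen couple is the cathode, so E°_cell = 1.18 V; n = 2.
[H⁺] = 10^(−1.39) = 0.041 M, and Q = [Mn²⁺]·P(H₂) / [H⁺]^2 = 260.
E = E° − (0.0592/2) log Q = 1.18 − (0.0592/2)(2.415) = 1.109 V.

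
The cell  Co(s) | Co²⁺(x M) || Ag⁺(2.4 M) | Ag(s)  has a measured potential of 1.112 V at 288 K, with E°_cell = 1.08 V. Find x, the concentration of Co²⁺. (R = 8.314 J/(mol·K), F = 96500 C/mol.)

0.44 M

From the Nernst equation, ln Q = nF(E° − E)/RT = 2×96500×(1.08 − 1.112)/(8.314×288) = -2.579, so Q = 0.0758.
With Q = [Co²⁺]/[Ag⁺]^2 and the known concentrations, [Co²⁺] in the numerator gives [Co²⁺] = 0.44 M.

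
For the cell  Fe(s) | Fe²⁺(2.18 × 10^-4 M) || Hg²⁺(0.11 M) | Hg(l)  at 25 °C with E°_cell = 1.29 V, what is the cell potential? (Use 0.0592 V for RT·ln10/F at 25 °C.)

1.37 V

Balancing electrons gives n = 2; the reaction quotient is Q = [Fe²⁺]/[Hg²⁺] = 0.00198.
At 25 °C, E = E° − (0.0592/n) log Q = 1.29 − (0.0592/2)(-2.703) = 1.290 + 0.080 = 1.370 V.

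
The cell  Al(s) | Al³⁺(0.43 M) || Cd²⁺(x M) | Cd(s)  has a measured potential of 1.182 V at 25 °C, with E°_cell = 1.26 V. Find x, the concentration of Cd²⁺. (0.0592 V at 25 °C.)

From the Nernst equation, log Q = n(E° − E)/0.0592 = 6(1.26 − 1.182)/0.0592 = 7.905, so Q = 8.04 × 10^7.
With Q = [Al³⁺]^2/[Cd²⁺]^3 and the known concentrations, [Cd²⁺]^3 in the denominator gives [Cd²⁺] = 0.0013 M.

0.0013 M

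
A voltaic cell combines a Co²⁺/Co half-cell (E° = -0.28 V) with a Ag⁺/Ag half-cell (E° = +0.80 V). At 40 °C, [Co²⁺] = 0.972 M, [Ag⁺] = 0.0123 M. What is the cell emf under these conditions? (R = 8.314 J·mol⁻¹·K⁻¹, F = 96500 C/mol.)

0.962 V

The Ag⁺/Ag couple has the higher reduction potential and acts as the cathode, so E°_cell = +0.80 − (-0.28) = 1.08 V.
Balancing electrons gives n = 2; the reaction quotient is Q = [Co²⁺]/[Ag⁺]^2 = 6420.
E = E° − (RT/nF) ln Q = 1.08 − (8.314×313)/(2×96500) × (8.768) = 1.080 − 0.118 = 0.962 V.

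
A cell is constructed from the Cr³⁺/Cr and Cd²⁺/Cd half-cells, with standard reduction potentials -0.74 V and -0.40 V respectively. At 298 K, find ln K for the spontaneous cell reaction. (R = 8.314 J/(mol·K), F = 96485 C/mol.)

E°_cell = -0.40 − (-0.74) = 0.34 V, with n = 6 electrons transferred.
At equilibrium E = 0, so the Nernst equation gives ln K = nFE°/RT = (6)(96485)(0.34)/((8.314)(298)) = 79.44.

ln K = 79.4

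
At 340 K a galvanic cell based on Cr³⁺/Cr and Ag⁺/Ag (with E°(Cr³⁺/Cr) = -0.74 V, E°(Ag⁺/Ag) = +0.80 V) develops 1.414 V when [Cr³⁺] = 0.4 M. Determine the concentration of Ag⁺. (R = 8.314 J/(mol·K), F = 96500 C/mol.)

0.01 M

From the Nernst equation, ln Q = nF(E° − E)/RT = 3×96500×(1.54 − 1.414)/(8.314×340) = 12.904, so Q = 4.02 × 10^5.
With Q = [Cr³⁺]/[Ag⁺]^3 and the known concentrations, [Ag⁺]^3 in the denominator gives [Ag⁺] = 0.01 M.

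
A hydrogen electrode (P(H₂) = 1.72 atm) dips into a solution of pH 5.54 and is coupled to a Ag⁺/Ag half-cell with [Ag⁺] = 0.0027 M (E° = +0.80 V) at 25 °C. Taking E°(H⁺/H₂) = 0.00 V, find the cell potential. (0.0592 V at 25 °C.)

0.98 V

The Ag⁺/Ag couple is the cathode, so E°_cell = 0.80 V; n = 2.
[H⁺] = 10^(−5.54) = 2.9 × 10^-6 M, and Q = [H⁺]^2 / ([Ag⁺]^2·P(H₂)) = 6.63 × 10^-7.
E = E° − (0.0592/2) log Q = 0.80 − (0.0592/2)(-6.178) = 0.983 V.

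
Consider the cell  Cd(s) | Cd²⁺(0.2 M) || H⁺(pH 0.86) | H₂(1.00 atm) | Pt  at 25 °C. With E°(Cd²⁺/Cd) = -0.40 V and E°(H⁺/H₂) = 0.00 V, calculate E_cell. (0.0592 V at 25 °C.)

The hydrogen couple is the cathode, so E°_cell = 0.40 V; n = 2.
[H⁺] = 10^(−0.86) = 0.14 M, and Q = [Cd²⁺]·P(H₂) / [H⁺]^2 = 10.5.
E = E° − (0.0592/2) log Q = 0.40 − (0.0592/2)(1.021) = 0.370 V.

0.37 V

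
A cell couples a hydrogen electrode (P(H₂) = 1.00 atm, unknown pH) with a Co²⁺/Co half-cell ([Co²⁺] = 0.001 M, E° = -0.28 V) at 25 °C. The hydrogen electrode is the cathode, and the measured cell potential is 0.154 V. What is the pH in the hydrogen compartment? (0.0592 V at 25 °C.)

pH = 3.63

E°_cell = 0.28 V and n = 2.
log Q = n(E° − E)/0.0592 = 2×(0.28 − 0.154)/0.0592 = 4.257.
With Q = [Co²⁺]·P(H₂) / [H⁺]^2, solving for [H⁺] gives log[H⁺] = -3.628, so pH = 3.63.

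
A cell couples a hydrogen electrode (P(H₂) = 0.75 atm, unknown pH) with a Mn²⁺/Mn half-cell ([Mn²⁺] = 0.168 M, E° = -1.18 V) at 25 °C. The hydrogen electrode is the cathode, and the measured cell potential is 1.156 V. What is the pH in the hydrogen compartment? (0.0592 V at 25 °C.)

E°_cell = 1.18 V and n = 2.
log Q = n(E° − E)/0.0592 = 2×(1.18 − 1.156)/0.0592 = 0.811.
With Q = [Mn²⁺]·P(H₂) / [H⁺]^2, solving for [H⁺] gives log[H⁺] = -0.855, so pH = 0.86.

pH = 0.86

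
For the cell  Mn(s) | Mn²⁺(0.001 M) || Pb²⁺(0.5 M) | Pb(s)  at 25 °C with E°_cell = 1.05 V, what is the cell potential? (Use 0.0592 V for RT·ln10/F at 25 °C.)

1.13 V

Balancing electrons gives n = 2; the reaction quotient is Q = [Mn²⁺]/[Pb²⁺] = 0.00200.
At 25 °C, E = E° − (0.0592/n) log Q = 1.05 − (0.0592/2)(-2.699) = 1.050 + 0.080 = 1.130 V.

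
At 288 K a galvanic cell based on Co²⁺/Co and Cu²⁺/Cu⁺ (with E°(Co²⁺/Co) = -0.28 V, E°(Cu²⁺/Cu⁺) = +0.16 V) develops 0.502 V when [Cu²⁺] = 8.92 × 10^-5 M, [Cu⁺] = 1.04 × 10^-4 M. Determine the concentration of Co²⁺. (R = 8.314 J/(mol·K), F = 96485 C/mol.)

From the Nernst equation, ln Q = nF(E° − E)/RT = 2×96485×(0.44 − 0.502)/(8.314×288) = -4.997, so Q = 0.00676.
With Q = [Co²⁺]·[Cu⁺]^2/[Cu²⁺]^2 and the known concentrations, [Co²⁺] in the numerator gives [Co²⁺] = 0.005 M.

0.005 M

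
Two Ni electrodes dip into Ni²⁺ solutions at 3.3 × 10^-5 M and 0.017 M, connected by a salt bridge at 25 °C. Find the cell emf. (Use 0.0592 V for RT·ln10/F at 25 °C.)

0.080 V

Both half-cells are Ni²⁺/Ni, so E°_cell = 0. The concentrated side is the cathode; the cell reaction moves Ni²⁺ from high to low concentration with n = 2.
Q = [Ni²⁺]_dilute/[Ni²⁺]_conc = 3.3 × 10^-5/0.017 = 0.00194.
E = 0 − (0.0592/2) log Q = −(0.0592/2)(-2.712) = 0.0803 V.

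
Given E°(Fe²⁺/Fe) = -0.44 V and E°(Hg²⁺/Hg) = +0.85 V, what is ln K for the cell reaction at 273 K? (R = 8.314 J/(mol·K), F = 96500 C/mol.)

ln K = 109.7

E°_cell = +0.85 − (-0.44) = 1.29 V, with n = 2 electrons transferred.
At equilibrium E = 0, so the Nernst equation gives ln K = nFE°/RT = (2)(96500)(1.29)/((8.314)(273)) = 109.69.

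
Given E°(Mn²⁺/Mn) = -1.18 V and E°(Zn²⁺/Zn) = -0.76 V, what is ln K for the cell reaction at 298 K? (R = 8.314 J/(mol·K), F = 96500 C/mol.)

ln K = 32.7

E°_cell = -0.76 − (-1.18) = 0.42 V, with n = 2 electrons transferred.
At equilibrium E = 0, so the Nernst equation gives ln K = nFE°/RT = (2)(96500)(0.42)/((8.314)(298)) = 32.72.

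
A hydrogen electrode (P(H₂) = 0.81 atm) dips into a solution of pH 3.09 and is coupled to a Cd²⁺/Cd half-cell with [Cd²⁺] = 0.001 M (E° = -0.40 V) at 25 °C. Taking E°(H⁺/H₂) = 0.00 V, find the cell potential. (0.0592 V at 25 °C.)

The hydrogen couple is the cathode, so E°_cell = 0.40 V; n = 2.
[H⁺] = 10^(−3.09) = 8.1 × 10^-4 M, and Q = [Cd²⁺]·P(H₂) / [H⁺]^2 = 1230.
E = E° − (0.0592/2) log Q = 0.40 − (0.0592/2)(3.088) = 0.309 V.

0.31 V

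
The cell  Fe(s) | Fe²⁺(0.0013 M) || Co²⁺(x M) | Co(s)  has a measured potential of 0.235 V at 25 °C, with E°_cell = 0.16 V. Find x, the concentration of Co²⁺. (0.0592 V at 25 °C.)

From the Nernst equation, log Q = n(E° − E)/0.0592 = 2(0.16 − 0.235)/0.0592 = -2.534, so Q = 0.00293.
With Q = [Fe²⁺]/[Co²⁺] and the known concentrations, [Co²⁺] in the denominator gives [Co²⁺] = 0.44 M.

0.44 M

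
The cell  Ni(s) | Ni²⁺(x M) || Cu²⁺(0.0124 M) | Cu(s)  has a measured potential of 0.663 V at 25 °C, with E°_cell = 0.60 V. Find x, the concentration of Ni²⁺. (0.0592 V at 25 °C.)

9.2 × 10^-5 M

From the Nernst equation, log Q = n(E° − E)/0.0592 = 2(0.60 − 0.663)/0.0592 = -2.128, so Q = 0.00744.
With Q = [Ni²⁺]/[Cu²⁺] and the known concentrations, [Ni²⁺] in the numerator gives [Ni²⁺] = 9.2 × 10^-5 M.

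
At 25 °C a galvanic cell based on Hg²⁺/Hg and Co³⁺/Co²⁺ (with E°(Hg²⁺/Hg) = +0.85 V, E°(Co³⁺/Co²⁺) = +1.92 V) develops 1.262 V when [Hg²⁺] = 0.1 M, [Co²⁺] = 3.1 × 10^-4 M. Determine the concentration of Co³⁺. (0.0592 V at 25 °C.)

0.17 M

From the Nernst equation, log Q = n(E° − E)/0.0592 = 2(1.07 − 1.262)/0.0592 = -6.486, so Q = 3.26 × 10^-7.
With Q = [Hg²⁺]·[Co²⁺]^2/[Co³⁺]^2 and the known concentrations, [Co³⁺]^2 in the denominator gives [Co³⁺] = 0.17 M.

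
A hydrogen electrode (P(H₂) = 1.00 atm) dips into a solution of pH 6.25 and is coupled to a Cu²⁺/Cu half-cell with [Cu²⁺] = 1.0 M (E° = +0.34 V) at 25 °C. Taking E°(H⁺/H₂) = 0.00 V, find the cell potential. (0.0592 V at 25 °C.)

0.71 V

The Cu²⁺/Cu couple is the cathode, so E°_cell = 0.34 V; n = 2.
[H⁺] = 10^(−6.25) = 5.6 × 10^-7 M, and Q = [H⁺]^2 / ([Cu²⁺]·P(H₂)) = 3.16 × 10^-13.
E = E° − (0.0592/2) log Q = 0.34 − (0.0592/2)(-12.500) = 0.710 V.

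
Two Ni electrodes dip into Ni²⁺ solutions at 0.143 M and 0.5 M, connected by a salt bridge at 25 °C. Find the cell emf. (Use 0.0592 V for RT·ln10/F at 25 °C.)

Both half-cells are Ni²⁺/Ni, so E°_cell = 0. The concentrated side is the cathode; the cell reaction moves Ni²⁺ from high to low concentration with n = 2.
Q = [Ni²⁺]_dilute/[Ni²⁺]_conc = 0.143/0.5 = 0.286.
E = 0 − (0.0592/2) log Q = −(0.0592/2)(-0.544) = 0.0161 V.

0.016 V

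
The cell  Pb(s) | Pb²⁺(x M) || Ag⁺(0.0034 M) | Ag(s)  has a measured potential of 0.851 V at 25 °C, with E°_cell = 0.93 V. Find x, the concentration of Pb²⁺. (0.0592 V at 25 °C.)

0.0054 M

From the Nernst equation, log Q = n(E° − E)/0.0592 = 2(0.93 − 0.851)/0.0592 = 2.669, so Q = 467.
With Q = [Pb²⁺]/[Ag⁺]^2 and the known concentrations, [Pb²⁺] in the numerator gives [Pb²⁺] = 0.0054 M.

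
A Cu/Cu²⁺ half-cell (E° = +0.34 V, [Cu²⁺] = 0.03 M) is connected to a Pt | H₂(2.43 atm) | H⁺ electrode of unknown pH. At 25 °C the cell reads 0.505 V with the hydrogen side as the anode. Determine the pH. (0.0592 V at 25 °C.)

pH = 3.36

E°_cell = 0.34 V and n = 2.
log Q = n(E° − E)/0.0592 = 2×(0.34 − 0.505)/0.0592 = -5.574.
With Q = [H⁺]^2 / ([Cu²⁺]·P(H₂)), solving for [H⁺] gives log[H⁺] = -3.356, so pH = 3.36.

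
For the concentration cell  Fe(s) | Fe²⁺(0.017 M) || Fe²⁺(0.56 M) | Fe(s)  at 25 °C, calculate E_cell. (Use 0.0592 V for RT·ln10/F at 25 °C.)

Both half-cells are Fe²⁺/Fe, so E°_cell = 0. The concentrated side is the cathode; the cell reaction moves Fe²⁺ from high to low concentration with n = 2.
Q = [Fe²⁺]_dilute/[Fe²⁺]_conc = 0.017/0.56 = 0.0304.
E = 0 − (0.0592/2) log Q = −(0.0592/2)(-1.518) = 0.0449 V.

0.045 V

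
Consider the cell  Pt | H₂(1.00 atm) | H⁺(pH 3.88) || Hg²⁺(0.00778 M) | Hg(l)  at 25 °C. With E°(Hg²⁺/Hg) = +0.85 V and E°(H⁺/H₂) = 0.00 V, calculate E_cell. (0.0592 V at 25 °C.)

The Hg²⁺/Hg couple is the cathode, so E°_cell = 0.85 V; n = 2.
[H⁺] = 10^(−3.88) = 1.3 × 10^-4 M, and Q = [H⁺]^2 / ([Hg²⁺]·P(H₂)) = 2.23 × 10^-6.
E = E° − (0.0592/2) log Q = 0.85 − (0.0592/2)(-5.651) = 1.017 V.

1.02 V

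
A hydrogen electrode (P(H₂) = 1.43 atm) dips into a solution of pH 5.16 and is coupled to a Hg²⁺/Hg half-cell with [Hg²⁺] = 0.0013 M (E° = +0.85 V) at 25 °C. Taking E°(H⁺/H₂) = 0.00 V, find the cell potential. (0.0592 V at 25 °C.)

The Hg²⁺/Hg couple is the cathode, so E°_cell = 0.85 V; n = 2.
[H⁺] = 10^(−5.16) = 6.9 × 10^-6 M, and Q = [H⁺]^2 / ([Hg²⁺]·P(H₂)) = 2.57 × 10^-8.
E = E° − (0.0592/2) log Q = 0.85 − (0.0592/2)(-7.589) = 1.075 V.

1.07 V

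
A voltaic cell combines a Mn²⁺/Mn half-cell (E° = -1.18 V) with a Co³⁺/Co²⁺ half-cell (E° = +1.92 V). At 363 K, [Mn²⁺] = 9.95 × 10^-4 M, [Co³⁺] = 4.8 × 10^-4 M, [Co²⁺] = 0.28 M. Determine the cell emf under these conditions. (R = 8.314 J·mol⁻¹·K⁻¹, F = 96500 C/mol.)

The Co³⁺/Co²⁺ couple has the higher reduction potential and acts as the cathode, so E°_cell = +1.92 − (-1.18) = 3.10 V.
Balancing electrons gives n = 2; the reaction quotient is Q = [Mn²⁺]·[Co²⁺]^2/[Co³⁺]^2 = 339.
E = E° − (RT/nF) ln Q = 3.10 − (8.314×363)/(2×96500) × (5.825) = 3.100 − 0.091 = 3.009 V.

3.01 V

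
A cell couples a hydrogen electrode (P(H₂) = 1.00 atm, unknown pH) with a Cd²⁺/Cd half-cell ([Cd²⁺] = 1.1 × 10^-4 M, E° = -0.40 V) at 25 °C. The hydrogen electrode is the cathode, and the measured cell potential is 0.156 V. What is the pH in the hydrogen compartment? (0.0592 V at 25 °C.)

E°_cell = 0.40 V and n = 2.
log Q = n(E° − E)/0.0592 = 2×(0.40 − 0.156)/0.0592 = 8.243.
With Q = [Cd²⁺]·P(H₂) / [H⁺]^2, solving for [H⁺] gives log[H⁺] = -6.101, so pH = 6.10.

pH = 6.10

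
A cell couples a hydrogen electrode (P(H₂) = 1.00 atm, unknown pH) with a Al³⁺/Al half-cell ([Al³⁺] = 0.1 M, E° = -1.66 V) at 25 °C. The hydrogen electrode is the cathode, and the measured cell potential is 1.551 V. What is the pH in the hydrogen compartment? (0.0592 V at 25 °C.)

pH = 2.17

E°_cell = 1.66 V and n = 6.
log Q = n(E° − E)/0.0592 = 6×(1.66 − 1.551)/0.0592 = 11.047.
With Q = [Al³⁺]^2·P(H₂)^3 / [H⁺]^6, solving for [H⁺] gives log[H⁺] = -2.175, so pH = 2.17.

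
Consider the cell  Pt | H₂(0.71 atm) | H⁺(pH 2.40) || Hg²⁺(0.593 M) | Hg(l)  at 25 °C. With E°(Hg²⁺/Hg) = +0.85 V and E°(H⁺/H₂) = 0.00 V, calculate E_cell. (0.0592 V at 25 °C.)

0.98 V

The Hg²⁺/Hg couple is the cathode, so E°_cell = 0.85 V; n = 2.
[H⁺] = 10^(−2.40) = 0.0040 M, and Q = [H⁺]^2 / ([Hg²⁺]·P(H₂)) = 3.76 × 10^-5.
E = E° − (0.0592/2) log Q = 0.85 − (0.0592/2)(-4.424) = 0.981 V.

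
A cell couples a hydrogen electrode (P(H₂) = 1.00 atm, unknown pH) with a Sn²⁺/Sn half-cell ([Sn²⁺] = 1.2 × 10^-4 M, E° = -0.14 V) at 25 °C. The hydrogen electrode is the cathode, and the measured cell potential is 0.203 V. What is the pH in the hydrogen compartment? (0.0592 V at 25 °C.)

E°_cell = 0.14 V and n = 2.
log Q = n(E° − E)/0.0592 = 2×(0.14 − 0.203)/0.0592 = -2.128.
With Q = [Sn²⁺]·P(H₂) / [H⁺]^2, solving for [H⁺] gives log[H⁺] = -0.896, so pH = 0.90.

pH = 0.90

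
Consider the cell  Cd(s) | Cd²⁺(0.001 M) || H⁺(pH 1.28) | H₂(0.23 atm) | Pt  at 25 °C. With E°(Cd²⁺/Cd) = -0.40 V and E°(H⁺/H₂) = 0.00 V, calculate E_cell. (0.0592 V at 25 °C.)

The hydrogen couple is the cathode, so E°_cell = 0.40 V; n = 2.
[H⁺] = 10^(−1.28) = 0.052 M, and Q = [Cd²⁺]·P(H₂) / [H⁺]^2 = 0.0835.
E = E° − (0.0592/2) log Q = 0.40 − (0.0592/2)(-1.078) = 0.432 V.

0.43 V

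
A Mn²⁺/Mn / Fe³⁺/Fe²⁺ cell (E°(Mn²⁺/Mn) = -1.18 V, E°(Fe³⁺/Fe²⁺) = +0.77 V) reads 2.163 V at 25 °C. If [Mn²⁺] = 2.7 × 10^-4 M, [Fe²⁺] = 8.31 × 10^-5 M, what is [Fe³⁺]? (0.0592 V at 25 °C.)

0.0054 M

From the Nernst equation, log Q = n(E° − E)/0.0592 = 2(1.95 − 2.163)/0.0592 = -7.196, so Q = 6.37 × 10^-8.
With Q = [Mn²⁺]·[Fe²⁺]^2/[Fe³⁺]^2 and the known concentrations, [Fe³⁺]^2 in the denominator gives [Fe³⁺] = 0.0054 M.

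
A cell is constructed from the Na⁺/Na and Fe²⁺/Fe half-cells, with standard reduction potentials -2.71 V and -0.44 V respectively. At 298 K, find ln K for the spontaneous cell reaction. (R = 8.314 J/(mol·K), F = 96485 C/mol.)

E°_cell = -0.44 − (-2.71) = 2.27 V, with n = 2 electrons transferred.
At equilibrium E = 0, so the Nernst equation gives ln K = nFE°/RT = (2)(96485)(2.27)/((8.314)(298)) = 176.80.

ln K = 176.8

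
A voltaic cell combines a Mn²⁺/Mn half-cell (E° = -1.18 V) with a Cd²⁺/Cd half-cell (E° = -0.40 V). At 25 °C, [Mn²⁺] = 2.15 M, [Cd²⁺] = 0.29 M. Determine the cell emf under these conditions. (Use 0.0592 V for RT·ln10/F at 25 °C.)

The Cd²⁺/Cd couple has the higher reduction potential and acts as the cathode, so E°_cell = -0.40 − (-1.18) = 0.78 V.
Balancing electrons gives n = 2; the reaction quotient is Q = [Mn²⁺]/[Cd²⁺] = 7.41.
At 25 °C, E = E° − (0.0592/n) log Q = 0.78 − (0.0592/2)(0.870) = 0.780 − 0.026 = 0.754 V.

0.754 V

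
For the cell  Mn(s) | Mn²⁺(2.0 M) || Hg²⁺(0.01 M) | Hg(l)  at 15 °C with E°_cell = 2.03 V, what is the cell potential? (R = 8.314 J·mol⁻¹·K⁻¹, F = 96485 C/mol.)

1.96 V

Balancing electrons gives n = 2; the reaction quotient is Q = [Mn²⁺]/[Hg²⁺] = 200.
E = E° − (RT/nF) ln Q = 2.03 − (8.314×288)/(2×96485) × (5.298) = 2.030 − 0.066 = 1.964 V.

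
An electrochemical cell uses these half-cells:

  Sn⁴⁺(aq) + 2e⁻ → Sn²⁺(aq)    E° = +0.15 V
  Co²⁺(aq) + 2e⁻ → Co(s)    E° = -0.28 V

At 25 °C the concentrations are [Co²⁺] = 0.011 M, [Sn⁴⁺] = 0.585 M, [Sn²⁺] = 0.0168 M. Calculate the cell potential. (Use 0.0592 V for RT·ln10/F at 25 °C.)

The Sn⁴⁺/Sn²⁺ couple has the higher reduction potential and acts as the cathode, so E°_cell = +0.15 − (-0.28) = 0.43 V.
Balancing electrons gives n = 2; the reaction quotient is Q = [Co²⁺]·[Sn²⁺]/[Sn⁴⁺] = 3.16 × 10^-4.
At 25 °C, E = E° − (0.0592/n) log Q = 0.43 − (0.0592/2)(-3.500) = 0.430 + 0.104 = 0.534 V.

0.534 V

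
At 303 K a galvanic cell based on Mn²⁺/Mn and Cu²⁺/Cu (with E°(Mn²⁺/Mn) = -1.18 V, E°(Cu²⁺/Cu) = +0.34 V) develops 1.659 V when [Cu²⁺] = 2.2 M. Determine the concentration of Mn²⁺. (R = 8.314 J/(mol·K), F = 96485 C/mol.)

From the Nernst equation, ln Q = nF(E° − E)/RT = 2×96485×(1.52 − 1.659)/(8.314×303) = -10.648, so Q = 2.38 × 10^-5.
With Q = [Mn²⁺]/[Cu²⁺] and the known concentrations, [Mn²⁺] in the numerator gives [Mn²⁺] = 5.2 × 10^-5 M.

5.2 × 10^-5 M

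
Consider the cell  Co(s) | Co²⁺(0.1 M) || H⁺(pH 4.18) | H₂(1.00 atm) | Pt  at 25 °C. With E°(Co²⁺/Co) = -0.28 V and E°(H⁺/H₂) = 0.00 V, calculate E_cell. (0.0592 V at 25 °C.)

0.062 V

The hydrogen couple is the cathode, so E°_cell = 0.28 V; n = 2.
[H⁺] = 10^(−4.18) = 6.6 × 10^-5 M, and Q = [Co²⁺]·P(H₂) / [H⁺]^2 = 2.29 × 10^7.
E = E° − (0.0592/2) log Q = 0.28 − (0.0592/2)(7.360) = 0.062 V.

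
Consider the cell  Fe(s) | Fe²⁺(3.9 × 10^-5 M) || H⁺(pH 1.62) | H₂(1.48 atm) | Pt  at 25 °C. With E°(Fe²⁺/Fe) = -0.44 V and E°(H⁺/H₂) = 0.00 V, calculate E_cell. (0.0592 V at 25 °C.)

The hydrogen couple is the cathode, so E°_cell = 0.44 V; n = 2.
[H⁺] = 10^(−1.62) = 0.024 M, and Q = [Fe²⁺]·P(H₂) / [H⁺]^2 = 0.100.
E = E° − (0.0592/2) log Q = 0.44 − (0.0592/2)(-0.999) = 0.470 V.

0.47 V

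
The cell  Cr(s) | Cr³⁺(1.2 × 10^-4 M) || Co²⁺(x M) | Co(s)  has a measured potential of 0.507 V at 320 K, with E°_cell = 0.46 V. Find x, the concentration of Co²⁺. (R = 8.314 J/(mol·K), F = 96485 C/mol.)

0.074 M

From the Nernst equation, ln Q = nF(E° − E)/RT = 6×96485×(0.46 − 0.507)/(8.314×320) = -10.227, so Q = 3.62 × 10^-5.
With Q = [Cr³⁺]^2/[Co²⁺]^3 and the known concentrations, [Co²⁺]^3 in the denominator gives [Co²⁺] = 0.074 M.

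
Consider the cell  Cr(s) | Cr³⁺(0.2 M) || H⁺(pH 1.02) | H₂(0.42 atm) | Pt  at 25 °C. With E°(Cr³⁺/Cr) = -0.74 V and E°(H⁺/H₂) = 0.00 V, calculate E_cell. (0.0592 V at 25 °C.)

The hydrogen couple is the cathode, so E°_cell = 0.74 V; n = 6.
[H⁺] = 10^(−1.02) = 0.095 M, and Q = [Cr³⁺]^2·P(H₂)^3 / [H⁺]^6 = 3910.
E = E° − (0.0592/6) log Q = 0.74 − (0.0592/6)(3.592) = 0.705 V.

0.70 V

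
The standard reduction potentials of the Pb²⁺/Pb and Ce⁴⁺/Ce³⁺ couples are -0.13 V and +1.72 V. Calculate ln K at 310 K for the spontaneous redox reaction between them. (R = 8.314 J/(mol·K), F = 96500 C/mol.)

E°_cell = +1.72 − (-0.13) = 1.85 V, with n = 2 electrons transferred.
At equilibrium E = 0, so the Nernst equation gives ln K = nFE°/RT = (2)(96500)(1.85)/((8.314)(310)) = 138.53.

ln K = 138.5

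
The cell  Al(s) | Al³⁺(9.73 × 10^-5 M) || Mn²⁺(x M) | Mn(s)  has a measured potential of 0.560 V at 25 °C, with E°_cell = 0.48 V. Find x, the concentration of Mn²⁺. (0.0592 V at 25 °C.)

From the Nernst equation, log Q = n(E° − E)/0.0592 = 6(0.48 − 0.560)/0.0592 = -8.108, so Q = 7.8 × 10^-9.
With Q = [Al³⁺]^2/[Mn²⁺]^3 and the known concentrations, [Mn²⁺]^3 in the denominator gives [Mn²⁺] = 1.1 M.

1.1 M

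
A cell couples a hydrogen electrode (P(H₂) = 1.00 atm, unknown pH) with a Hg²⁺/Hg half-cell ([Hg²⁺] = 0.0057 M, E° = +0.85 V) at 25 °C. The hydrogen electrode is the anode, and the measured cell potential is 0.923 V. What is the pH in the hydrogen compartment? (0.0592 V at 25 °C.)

pH = 2.36

E°_cell = 0.85 V and n = 2.
log Q = n(E° − E)/0.0592 = 2×(0.85 − 0.923)/0.0592 = -2.466.
With Q = [H⁺]^2 / ([Hg²⁺]·P(H₂)), solving for [H⁺] gives log[H⁺] = -2.355, so pH = 2.36.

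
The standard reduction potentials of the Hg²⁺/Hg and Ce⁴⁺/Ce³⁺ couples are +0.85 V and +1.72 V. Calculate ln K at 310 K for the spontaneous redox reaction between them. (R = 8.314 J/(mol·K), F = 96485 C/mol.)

ln K = 65.1

E°_cell = +1.72 − (+0.85) = 0.87 V, with n = 2 electrons transferred.
At equilibrium E = 0, so the Nernst equation gives ln K = nFE°/RT = (2)(96485)(0.87)/((8.314)(310)) = 65.14.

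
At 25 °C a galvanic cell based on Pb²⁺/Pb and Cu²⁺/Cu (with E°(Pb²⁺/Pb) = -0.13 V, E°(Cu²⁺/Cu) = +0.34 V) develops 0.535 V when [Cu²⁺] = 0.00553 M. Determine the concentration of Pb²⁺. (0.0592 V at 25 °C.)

From the Nernst equation, log Q = n(E° − E)/0.0592 = 2(0.47 − 0.535)/0.0592 = -2.196, so Q = 0.00637.
With Q = [Pb²⁺]/[Cu²⁺] and the known concentrations, [Pb²⁺] in the numerator gives [Pb²⁺] = 3.5 × 10^-5 M.

3.5 × 10^-5 M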